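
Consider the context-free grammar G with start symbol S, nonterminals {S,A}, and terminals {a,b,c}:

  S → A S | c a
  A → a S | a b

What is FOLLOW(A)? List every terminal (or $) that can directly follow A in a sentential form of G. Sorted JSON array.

FIRST sets, iterate to fixpoint:
iter 1:
  A via A→a S: +{a}
  S via S→A S: +{a}
  S via S→c a: +{c}
  S: {a,c}  A: {a}
iter 2: (stable)
  S: {a,c}  A: {a}

FOLLOW iteration:
initialize: $ ∈ FOLLOW(S)
pass 1:
  S→A S: FOLLOW(A) ⊇ FIRST(S) = {a,c}; new: +{a,c}
  FOLLOW[S]={$}  FOLLOW[A]={a,c}
pass 2:
  A→a S: FOLLOW(S) ⊇ FOLLOW(A) ⊇ {a,c}; new: +{a,c}
  FOLLOW[S]={$,a,c}  FOLLOW[A]={a,c}
pass 3: (no change)
  FOLLOW[S]={$,a,c}  FOLLOW[A]={a,c}

FOLLOW(A) = ["a", "c"]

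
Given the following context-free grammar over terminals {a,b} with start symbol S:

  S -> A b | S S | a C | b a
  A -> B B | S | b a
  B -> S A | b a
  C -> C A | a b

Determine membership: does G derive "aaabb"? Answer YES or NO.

Convert to CNF:
  S -> A T0 | S S | T0 T1 | T1 C
  A -> A T0 | B B | S S | T0 T1 | T1 C
  B -> S A | T0 T1
  C -> C A | T1 T0
  T0 -> b
  T1 -> a

CYK fill:
  T[0,0] 'a' = {T1}  orig:{}
  T[1,1] 'a' = {T1}  orig:{}
  T[2,2] 'a' = {T1}  orig:{}
  T[3,3] 'b' = {T0}  orig:{}
  T[4,4] 'b' = {T0}  orig:{}
  T[0,1] 'aa' = ∅
  T[1,2] 'aa' = ∅
  T[2,3] 'ab' = {C}
  T[3,4] 'bb' = ∅
  T[0,2] 'aaa' = ∅
  T[1,3] 'aab' = {A,S}
  T[2,4] 'abb' = ∅
  T[0,3] 'aaab' = ∅
  T[1,4] 'aabb' = {A,S}
  T[0,4] 'aaabb' = ∅

S ∉ T[0,4] ⇒ NO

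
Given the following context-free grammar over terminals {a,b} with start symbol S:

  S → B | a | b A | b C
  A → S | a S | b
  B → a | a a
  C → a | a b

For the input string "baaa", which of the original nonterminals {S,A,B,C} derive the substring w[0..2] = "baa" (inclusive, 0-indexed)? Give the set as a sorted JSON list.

CNF form of G:
  S -> T0 T0 | T1 A | T1 C | a
  A -> T0 S | T0 T0 | T1 A | T1 C | a | b
  B -> T0 T0 | a
  C -> T0 T1 | a
  T0 -> a
  T1 -> b

CYK fill, restricted to cells inside w[0..2]:
  [0..0]={A,T1}  "b"  orig:{A}
  [1..1]={A,B,C,S,T0}  "a"  orig:{A,B,C,S}
  [2..2]={A,B,C,S,T0}  "a"  orig:{A,B,C,S}
  [0..1]={A,S}  "ba"
  [1..2]={A,B,S}  "aa"
  [0..2]={A,S}  "baa"

Original NTs in T[0,2] deriving "baa": ["A", "S"]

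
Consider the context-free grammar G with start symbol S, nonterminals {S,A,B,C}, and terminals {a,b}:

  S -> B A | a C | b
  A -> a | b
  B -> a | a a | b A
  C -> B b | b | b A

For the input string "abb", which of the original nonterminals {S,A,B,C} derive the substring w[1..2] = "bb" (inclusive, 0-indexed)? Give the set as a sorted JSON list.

CNF form of G:
  S -> B A | T0 C | b
  A -> a | b
  B -> T0 T0 | T1 A | a
  C -> B T1 | T1 A | b
  T0 -> a
  T1 -> b

CYK fill, restricted to cells inside w[1..2]:
  cell(1,1) b: {A,C,S,T1}  orig:{A,C,S}
  cell(2,2) b: {A,C,S,T1}  orig:{A,C,S}
  cell(1,2) bb: {B,C}

Original NTs in T[1,2] deriving "bb": ["B", "C"]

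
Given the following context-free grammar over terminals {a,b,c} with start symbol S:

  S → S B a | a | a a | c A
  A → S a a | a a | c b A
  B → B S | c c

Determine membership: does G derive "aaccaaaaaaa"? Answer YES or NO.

Convert to CNF:
  S -> S X5 | T0 T0 | T1 A | a
  A -> S X3 | T0 T0 | T1 X4
  B -> B S | T1 T1
  T0 -> a
  T1 -> c
  T2 -> b
  X3 -> T0 T0
  X4 -> T2 A
  X5 -> B T0

CYK fill:
  cell(0,0) a: {S,T0}  orig:{S}
  cell(1,1) a: {S,T0}  orig:{S}
  cell(2,2) c: {T1}  orig:{}
  cell(3,3) c: {T1}  orig:{}
  cell(4,4) a: {S,T0}  orig:{S}
  cell(5,5) a: {S,T0}  orig:{S}
  cell(6,6) a: {S,T0}  orig:{S}
  cell(7,7) a: {S,T0}  orig:{S}
  cell(8,8) a: {S,T0}  orig:{S}
  cell(9,9) a: {S,T0}  orig:{S}
  cell(10,10) a: {S,T0}  orig:{S}
  cell(0,1) aa: {A,S,X3}  orig:{A,S}
  cell(1,2) ac: ∅
  cell(2,3) cc: {B}
  cell(3,4) ca: ∅
  cell(4,5) aa: {A,S,X3}  orig:{A,S}
  cell(5,6) aa: {A,S,X3}  orig:{A,S}
  cell(6,7) aa: {A,S,X3}  orig:{A,S}
  cell(7,8) aa: {A,S,X3}  orig:{A,S}
  cell(8,9) aa: {A,S,X3}  orig:{A,S}
  cell(9,10) aa: {A,S,X3}  orig:{A,S}
  cell(0,2) aac: ∅
  cell(1,3) acc: ∅
  cell(2,4) cca: {B,X5}  orig:{B}
  cell(3,5) caa: {S}
  cell(4,6) aaa: {A}
  cell(5,7) aaa: {A}
  cell(6,8) aaa: {A}
  cell(7,9) aaa: {A}
  cell(8,10) aaa: {A}
  cell(0,3) aacc: ∅
  cell(1,4) acca: {S}
  cell(2,5) ccaa: {B,X5}  orig:{B}
  cell(3,6) caaa: {S}
  cell(4,7) aaaa: {A}
  cell(5,8) aaaa: {A}
  cell(6,9) aaaa: {A}
  cell(7,10) aaaa: {A}
  cell(0,4) aacca: {S}
  cell(1,5) accaa: {S}
  cell(2,6) ccaaa: {B,X5}  orig:{B}
  cell(3,7) caaaa: {A,S}
  cell(4,8) aaaaa: ∅
  cell(5,9) aaaaa: ∅
  cell(6,10) aaaaa: ∅
  cell(0,5) aaccaa: {S}
  cell(1,6) accaaa: {A,S}
  cell(2,7) ccaaaa: {B,S,X5}  orig:{B,S}
  cell(3,8) caaaaa: {A}
  cell(4,9) aaaaaa: ∅
  cell(5,10) aaaaaa: ∅
  cell(0,6) aaccaaa: {A,S}
  cell(1,7) accaaaa: {A,S}
  cell(2,8) ccaaaaa: {B,S,X5}  orig:{B,S}
  cell(3,9) caaaaaa: {A}
  cell(4,10) aaaaaaa: ∅
  cell(0,7) aaccaaaa: {A,S}
  cell(1,8) accaaaaa: {A,S}
  cell(2,9) ccaaaaaa: {A,B,S,X5}  orig:{A,B,S}
  cell(3,10) caaaaaaa: ∅
  cell(0,8) aaccaaaaa: {A,S}
  cell(1,9) accaaaaaa: {A,S}
  cell(2,10) ccaaaaaaa: {A,B,X5}  orig:{A,B}
  cell(0,9) aaccaaaaaa: {A,S}
  cell(1,10) accaaaaaaa: {A,S}
  cell(0,10) aaccaaaaaaa: {A,S}

S ∈ T[0,10] ⇒ YES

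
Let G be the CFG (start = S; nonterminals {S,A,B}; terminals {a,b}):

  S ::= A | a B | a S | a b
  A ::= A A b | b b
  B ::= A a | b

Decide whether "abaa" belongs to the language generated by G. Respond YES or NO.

Convert to CNF:
  S -> A X3 | T0 T0 | T1 B | T1 S | T1 T0
  A -> A X2 | T0 T0
  B -> A T1 | b
  T0 -> b
  T1 -> a
  X2 -> A T0
  X3 -> A T0

CYK table (by increasing span):
  [0..0]={T1}  "a"  orig:{}
  [1..1]={B,T0}  "b"  orig:{B}
  [2..2]={T1}  "a"  orig:{}
  [3..3]={T1}  "a"  orig:{}
  [0..1]={S}  "ab"
  [1..2]=∅  "ba"
  [2..3]=∅  "aa"
  [0..2]=∅  "aba"
  [1..3]=∅  "baa"
  [0..3]=∅  "abaa"

S ∉ T[0,3] ⇒ NO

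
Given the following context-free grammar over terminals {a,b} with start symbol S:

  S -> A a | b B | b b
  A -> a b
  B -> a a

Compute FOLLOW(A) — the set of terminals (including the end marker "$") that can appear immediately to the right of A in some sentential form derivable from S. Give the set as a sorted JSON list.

FIRST iteration:
iter 1:
  A via A→a b: +{a}
  B via B→a a: +{a}
  S via S→A a: +{a}
  S via S→b B: +{b}
  S: {a,b}  A: {a}  B: {a}
iter 2: (stable)
  S: {a,b}  A: {a}  B: {a}

Compute FOLLOW by fixpoint:
seed FOLLOW(S) with $
pass 1:
  S→A a: FOLLOW(A) ⊇ FIRST(a) = {a}; new: +{a}
  S→b B: FOLLOW(B) ⊇ FOLLOW(S) ⊇ {$}; new: +{$}
  FOLLOW[S]={$}  FOLLOW[A]={a}  FOLLOW[B]={$}
pass 2: (stable)
  FOLLOW[S]={$}  FOLLOW[A]={a}  FOLLOW[B]={$}

FOLLOW(A) = ["a"]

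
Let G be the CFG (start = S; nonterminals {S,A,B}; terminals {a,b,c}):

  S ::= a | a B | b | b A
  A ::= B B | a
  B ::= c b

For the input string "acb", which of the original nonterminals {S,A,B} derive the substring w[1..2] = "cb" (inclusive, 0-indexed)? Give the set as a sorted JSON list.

Convert to CNF:
  S -> T1 A | T2 B | a | b
  A -> B B | a
  B -> T0 T1
  T0 -> c
  T1 -> b
  T2 -> a

CYK fill (cells [i..j] with 1 ≤ i ≤ j ≤ 2 only):
  T[1,1] 'c' = {T0}  orig:{}
  T[2,2] 'b' = {S,T1}  orig:{S}
  T[1,2] 'cb' = {B}

Original NTs in T[1,2] deriving "cb": ["B"]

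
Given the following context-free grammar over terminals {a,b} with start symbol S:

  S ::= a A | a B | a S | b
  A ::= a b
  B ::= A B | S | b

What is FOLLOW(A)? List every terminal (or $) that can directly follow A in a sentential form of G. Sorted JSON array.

Compute FIRST by fixpoint:
round 1:
  A via A→a b: +{a}
  B via B→A B: +{a}
  B via B→b: +{b}
  S via S→a A: +{a}
  S via S→b: +{b}
  FIRST(S)={a,b}  FIRST(A)={a}  FIRST(B)={a,b}
round 2: done
  FIRST(S)={a,b}  FIRST(A)={a}  FIRST(B)={a,b}

FOLLOW iteration:
seed FOLLOW(S) with $
[1]
  B→A B: FOLLOW(A) ⊇ FIRST(B) = {a,b}; new: +{a,b}
  S→a A: FOLLOW(A) ⊇ FOLLOW(S) ⊇ {$}; new: +{$}
  S→a B: FOLLOW(B) ⊇ FOLLOW(S) ⊇ {$}; new: +{$}
  FOLLOW[S]={$}  FOLLOW[A]={$,a,b}  FOLLOW[B]={$}
[2] (no change)
  FOLLOW[S]={$}  FOLLOW[A]={$,a,b}  FOLLOW[B]={$}

FOLLOW(A) = ["$", "a", "b"]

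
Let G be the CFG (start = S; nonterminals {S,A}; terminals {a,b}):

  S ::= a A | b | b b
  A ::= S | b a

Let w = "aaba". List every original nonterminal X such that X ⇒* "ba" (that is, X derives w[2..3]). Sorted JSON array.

Convert to CNF:
  S -> T0 A | T1 T1 | b
  A -> T0 A | T1 T0 | T1 T1 | b
  T0 -> a
  T1 -> b

CYK fill, restricted to cells inside w[2..3]:
  T[2,2] 'b' = {A,S,T1}  orig:{A,S}
  T[3,3] 'a' = {T0}  orig:{}
  T[2,3] 'ba' = {A}

Original NTs in T[2,3] deriving "ba": ["A"]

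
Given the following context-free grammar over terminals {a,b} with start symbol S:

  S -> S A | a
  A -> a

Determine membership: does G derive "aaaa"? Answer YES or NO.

CNF form of G:
  S -> S A | a
  A -> a

Fill CYK table bottom-up:
  [0..0]={A,S}  "a"
  [1..1]={A,S}  "a"
  [2..2]={A,S}  "a"
  [3..3]={A,S}  "a"
  [0..1]={S}  "aa"
  [1..2]={S}  "aa"
  [2..3]={S}  "aa"
  [0..2]={S}  "aaa"
  [1..3]={S}  "aaa"
  [0..3]={S}  "aaaa"

S ∈ T[0,3] ⇒ YES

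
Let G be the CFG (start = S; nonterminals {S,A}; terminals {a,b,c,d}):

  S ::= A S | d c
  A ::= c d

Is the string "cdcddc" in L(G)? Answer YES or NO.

Convert to CNF:
  S -> A S | T1 T0
  A -> T0 T1
  T0 -> c
  T1 -> d

Fill CYK table bottom-up:
  [0..0]={T0}  "c"  orig:{}
  [1..1]={T1}  "d"  orig:{}
  [2..2]={T0}  "c"  orig:{}
  [3..3]={T1}  "d"  orig:{}
  [4..4]={T1}  "d"  orig:{}
  [5..5]={T0}  "c"  orig:{}
  [0..1]={A}  "cd"
  [1..2]={S}  "dc"
  [2..3]={A}  "cd"
  [3..4]=∅  "dd"
  [4..5]={S}  "dc"
  [0..2]=∅  "cdc"
  [1..3]=∅  "dcd"
  [2..4]=∅  "cdd"
  [3..5]=∅  "ddc"
  [0..3]=∅  "cdcd"
  [1..4]=∅  "dcdd"
  [2..5]={S}  "cddc"
  [0..4]=∅  "cdcdd"
  [1..5]=∅  "dcddc"
  [0..5]={S}  "cdcddc"

S ∈ T[0,5] ⇒ YES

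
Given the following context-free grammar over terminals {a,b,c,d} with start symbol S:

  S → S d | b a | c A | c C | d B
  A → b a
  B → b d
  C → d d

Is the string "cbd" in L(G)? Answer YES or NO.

Convert to CNF:
  S -> S T2 | T0 T1 | T2 B | T3 A | T3 C
  A -> T0 T1
  B -> T0 T2
  C -> T2 T2
  T0 -> b
  T1 -> a
  T2 -> d
  T3 -> c

CYK table (by increasing span):
  [0..0]={T3}  "c"  orig:{}
  [1..1]={T0}  "b"  orig:{}
  [2..2]={T2}  "d"  orig:{}
  [0..1]=∅  "cb"
  [1..2]={B}  "bd"
  [0..2]=∅  "cbd"

S ∉ T[0,2] ⇒ NO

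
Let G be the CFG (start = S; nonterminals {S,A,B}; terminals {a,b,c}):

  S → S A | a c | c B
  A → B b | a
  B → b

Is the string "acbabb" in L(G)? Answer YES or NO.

Convert to CNF:
  S -> S A | T1 T2 | T2 B
  A -> B T0 | a
  B -> b
  T0 -> b
  T1 -> a
  T2 -> c

Fill CYK table bottom-up:
  [0..0]={A,T1}  "a"  orig:{A}
  [1..1]={T2}  "c"  orig:{}
  [2..2]={B,T0}  "b"  orig:{B}
  [3..3]={A,T1}  "a"  orig:{A}
  [4..4]={B,T0}  "b"  orig:{B}
  [5..5]={B,T0}  "b"  orig:{B}
  [0..1]={S}  "ac"
  [1..2]={S}  "cb"
  [2..3]=∅  "ba"
  [3..4]=∅  "ab"
  [4..5]={A}  "bb"
  [0..2]=∅  "acb"
  [1..3]={S}  "cba"
  [2..4]=∅  "bab"
  [3..5]=∅  "abb"
  [0..3]=∅  "acba"
  [1..4]=∅  "cbab"
  [2..5]=∅  "babb"
  [0..4]=∅  "acbab"
  [1..5]={S}  "cbabb"
  [0..5]=∅  "acbabb"

S ∉ T[0,5] ⇒ NO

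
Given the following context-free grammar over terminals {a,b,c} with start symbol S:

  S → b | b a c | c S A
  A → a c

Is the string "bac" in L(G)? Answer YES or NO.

Convert to CNF:
  S -> T1 X4 | T2 X3 | b
  A -> T0 T1
  T0 -> a
  T1 -> c
  T2 -> b
  X3 -> T0 T1
  X4 -> S A

Fill CYK table bottom-up:
  cell(0,0) b: {S,T2}  orig:{S}
  cell(1,1) a: {T0}  orig:{}
  cell(2,2) c: {T1}  orig:{}
  cell(0,1) ba: ∅
  cell(1,2) ac: {A,X3}  orig:{A}
  cell(0,2) bac: {S,X4}  orig:{S}

S ∈ T[0,2] ⇒ YES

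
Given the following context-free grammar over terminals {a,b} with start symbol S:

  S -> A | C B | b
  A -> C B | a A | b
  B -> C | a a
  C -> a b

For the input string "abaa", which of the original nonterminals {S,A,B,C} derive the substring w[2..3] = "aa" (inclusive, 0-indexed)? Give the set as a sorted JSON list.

CNF form of G:
  S -> C B | T0 A | b
  A -> C B | T0 A | b
  B -> T0 T0 | T0 T1
  C -> T0 T1
  T0 -> a
  T1 -> b

CYK table (by increasing span) (cells [i..j] with 2 ≤ i ≤ j ≤ 3 only):
  cell(2,2) a: {T0}  orig:{}
  cell(3,3) a: {T0}  orig:{}
  cell(2,3) aa: {B}

Original NTs in T[2,3] deriving "aa": ["B"]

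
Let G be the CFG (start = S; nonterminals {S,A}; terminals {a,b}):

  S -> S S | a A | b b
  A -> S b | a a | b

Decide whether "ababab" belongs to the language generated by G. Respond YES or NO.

CNF form of G:
  S -> S S | T0 T0 | T1 A
  A -> S T0 | T1 T1 | b
  T0 -> b
  T1 -> a

CYK table (by increasing span):
  T[0,0] 'a' = {T1}  orig:{}
  T[1,1] 'b' = {A,T0}  orig:{A}
  T[2,2] 'a' = {T1}  orig:{}
  T[3,3] 'b' = {A,T0}  orig:{A}
  T[4,4] 'a' = {T1}  orig:{}
  T[5,5] 'b' = {A,T0}  orig:{A}
  T[0,1] 'ab' = {S}
  T[1,2] 'ba' = ∅
  T[2,3] 'ab' = {S}
  T[3,4] 'ba' = ∅
  T[4,5] 'ab' = {S}
  T[0,2] 'aba' = ∅
  T[1,3] 'bab' = ∅
  T[2,4] 'aba' = ∅
  T[3,5] 'bab' = ∅
  T[0,3] 'abab' = {S}
  T[1,4] 'baba' = ∅
  T[2,5] 'abab' = {S}
  T[0,4] 'ababa' = ∅
  T[1,5] 'babab' = ∅
  T[0,5] 'ababab' = {S}

S ∈ T[0,5] ⇒ YES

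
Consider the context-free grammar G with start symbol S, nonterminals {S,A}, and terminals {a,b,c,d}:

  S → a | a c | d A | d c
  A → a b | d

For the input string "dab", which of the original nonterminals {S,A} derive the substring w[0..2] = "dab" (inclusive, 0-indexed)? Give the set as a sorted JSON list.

CNF form of G:
  S -> T0 T2 | T3 A | T3 T2 | a
  A -> T0 T1 | d
  T0 -> a
  T1 -> b
  T2 -> c
  T3 -> d

CYK fill (cells [i..j] with 0 ≤ i ≤ j ≤ 2 only):
  [0..0]={A,T3}  "d"  orig:{A}
  [1..1]={S,T0}  "a"  orig:{S}
  [2..2]={T1}  "b"  orig:{}
  [0..1]=∅  "da"
  [1..2]={A}  "ab"
  [0..2]={S}  "dab"

Original NTs in T[0,2] deriving "dab": ["S"]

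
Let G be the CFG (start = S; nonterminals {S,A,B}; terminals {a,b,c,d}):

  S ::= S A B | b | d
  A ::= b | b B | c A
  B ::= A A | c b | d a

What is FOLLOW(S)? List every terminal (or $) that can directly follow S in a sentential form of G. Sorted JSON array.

Compute FIRST by fixpoint:
[1]
  A via A→b: +{b}
  A via A→c A: +{c}
  B via B→A A: +{b,c}
  B via B→d a: +{d}
  S via S→b: +{b}
  S via S→d: +{d}
  FIRST(S)={b,d}  FIRST(A)={b,c}  FIRST(B)={b,c,d}
[2] (no change)
  FIRST(S)={b,d}  FIRST(A)={b,c}  FIRST(B)={b,c,d}

Compute FOLLOW by fixpoint:
initialize: $ ∈ FOLLOW(S)
round 1:
  B→A A: FOLLOW(A) ⊇ FIRST(A) = {b,c}; new: +{b,c}
  S→S A B: FOLLOW(S) ⊇ FIRST(A) = {b,c}; new: +{b,c}
  S→S A B: FOLLOW(A) ⊇ FIRST(B) = {b,c,d}; new: +{d}
  S→S A B: FOLLOW(B) ⊇ FOLLOW(S) ⊇ {$,b,c}; new: +{$,b,c}
  FOLLOW[S]={$,b,c}  FOLLOW[A]={b,c,d}  FOLLOW[B]={$,b,c}
round 2:
  A→b B: FOLLOW(B) ⊇ FOLLOW(A) ⊇ {b,c,d}; new: +{d}
  B→A A: FOLLOW(A) ⊇ FOLLOW(B) ⊇ {$,b,c,d}; new: +{$}
  FOLLOW[S]={$,b,c}  FOLLOW[A]={$,b,c,d}  FOLLOW[B]={$,b,c,d}
round 3: (stable)
  FOLLOW[S]={$,b,c}  FOLLOW[A]={$,b,c,d}  FOLLOW[B]={$,b,c,d}

FOLLOW(S) = ["$", "b", "c"]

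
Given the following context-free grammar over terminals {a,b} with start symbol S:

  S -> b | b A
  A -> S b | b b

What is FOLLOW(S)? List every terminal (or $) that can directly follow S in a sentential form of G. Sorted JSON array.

FIRST sets, iterate to fixpoint:
[1]
  A via A→b b: +{b}
  S via S→b: +{b}
  FIRST[S]={b}  FIRST[A]={b}
[2] — fixpoint
  FIRST[S]={b}  FIRST[A]={b}

FOLLOW iteration:
FOLLOW(S) := {$}
round 1:
  A→S b: FOLLOW(S) ⊇ FIRST(b) = {b}; new: +{b}
  S→b A: FOLLOW(A) ⊇ FOLLOW(S) ⊇ {$,b}; new: +{$,b}
  FOLLOW(S)={$,b}  FOLLOW(A)={$,b}
round 2: done
  FOLLOW(S)={$,b}  FOLLOW(A)={$,b}

FOLLOW(S) = ["$", "b"]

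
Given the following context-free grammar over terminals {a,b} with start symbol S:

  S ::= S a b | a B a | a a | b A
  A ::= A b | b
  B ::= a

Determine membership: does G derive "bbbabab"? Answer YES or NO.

Convert to CNF:
  S -> S X2 | T0 A | T1 T1 | T1 X3
  A -> A T0 | b
  B -> a
  T0 -> b
  T1 -> a
  X2 -> T1 T0
  X3 -> B T1

CYK table (by increasing span):
  T[0,0] 'b' = {A,T0}  orig:{A}
  T[1,1] 'b' = {A,T0}  orig:{A}
  T[2,2] 'b' = {A,T0}  orig:{A}
  T[3,3] 'a' = {B,T1}  orig:{B}
  T[4,4] 'b' = {A,T0}  orig:{A}
  T[5,5] 'a' = {B,T1}  orig:{B}
  T[6,6] 'b' = {A,T0}  orig:{A}
  T[0,1] 'bb' = {A,S}
  T[1,2] 'bb' = {A,S}
  T[2,3] 'ba' = ∅
  T[3,4] 'ab' = {X2}  orig:{}
  T[4,5] 'ba' = ∅
  T[5,6] 'ab' = {X2}  orig:{}
  T[0,2] 'bbb' = {A,S}
  T[1,3] 'bba' = ∅
  T[2,4] 'bab' = ∅
  T[3,5] 'aba' = ∅
  T[4,6] 'bab' = ∅
  T[0,3] 'bbba' = ∅
  T[1,4] 'bbab' = {S}
  T[2,5] 'baba' = ∅
  T[3,6] 'abab' = ∅
  T[0,4] 'bbbab' = {S}
  T[1,5] 'bbaba' = ∅
  T[2,6] 'babab' = ∅
  T[0,5] 'bbbaba' = ∅
  T[1,6] 'bbabab' = {S}
  T[0,6] 'bbbabab' = {S}

S ∈ T[0,6] ⇒ YES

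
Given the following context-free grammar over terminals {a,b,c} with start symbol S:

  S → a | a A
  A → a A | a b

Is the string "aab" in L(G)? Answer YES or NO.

Convert to CNF:
  S -> T0 A | a
  A -> T0 A | T0 T1
  T0 -> a
  T1 -> b

Fill CYK table bottom-up:
  [0..0]={S,T0}  "a"  orig:{S}
  [1..1]={S,T0}  "a"  orig:{S}
  [2..2]={T1}  "b"  orig:{}
  [0..1]=∅  "aa"
  [1..2]={A}  "ab"
  [0..2]={A,S}  "aab"

S ∈ T[0,2] ⇒ YES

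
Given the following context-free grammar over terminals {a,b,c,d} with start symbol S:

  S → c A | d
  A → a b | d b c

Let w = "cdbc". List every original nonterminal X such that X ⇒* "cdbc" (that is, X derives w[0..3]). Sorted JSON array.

Convert to CNF:
  S -> T3 A | d
  A -> T0 T1 | T2 X4
  T0 -> a
  T1 -> b
  T2 -> d
  T3 -> c
  X4 -> T1 T3

CYK table (by increasing span), restricted to cells inside w[0..3]:
  [0..0]={T3}  "c"  orig:{}
  [1..1]={S,T2}  "d"  orig:{S}
  [2..2]={T1}  "b"  orig:{}
  [3..3]={T3}  "c"  orig:{}
  [0..1]=∅  "cd"
  [1..2]=∅  "db"
  [2..3]={X4}  "bc"  orig:{}
  [0..2]=∅  "cdb"
  [1..3]={A}  "dbc"
  [0..3]={S}  "cdbc"

Original NTs in T[0,3] deriving "cdbc": ["S"]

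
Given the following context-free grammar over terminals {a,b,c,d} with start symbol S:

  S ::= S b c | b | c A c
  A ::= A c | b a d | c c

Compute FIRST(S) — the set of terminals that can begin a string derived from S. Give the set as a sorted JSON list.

FIRST sets, iterate to fixpoint:
[1]
  A via A→b a d: +{b}
  A via A→c c: +{c}
  S via S→b: +{b}
  S via S→c A c: +{c}
  FIRST(S)={b,c}  FIRST(A)={b,c}
[2] (no change)
  FIRST(S)={b,c}  FIRST(A)={b,c}

FIRST(S) = ["b", "c"]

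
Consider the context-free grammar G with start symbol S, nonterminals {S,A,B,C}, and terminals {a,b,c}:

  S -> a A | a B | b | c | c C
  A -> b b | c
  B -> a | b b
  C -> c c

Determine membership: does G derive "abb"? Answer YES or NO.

Convert to CNF:
  S -> T1 C | T2 A | T2 B | b | c
  A -> T0 T0 | c
  B -> T0 T0 | a
  C -> T1 T1
  T0 -> b
  T1 -> c
  T2 -> a

Fill CYK table bottom-up:
  [0..0]={B,T2}  "a"  orig:{B}
  [1..1]={S,T0}  "b"  orig:{S}
  [2..2]={S,T0}  "b"  orig:{S}
  [0..1]=∅  "ab"
  [1..2]={A,B}  "bb"
  [0..2]={S}  "abb"

S ∈ T[0,2] ⇒ YES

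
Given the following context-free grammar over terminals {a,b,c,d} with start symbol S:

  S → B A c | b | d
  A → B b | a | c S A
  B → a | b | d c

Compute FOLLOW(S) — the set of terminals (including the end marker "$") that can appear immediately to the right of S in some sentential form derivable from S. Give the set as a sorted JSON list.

FIRST iteration:
[1]
  A via A→a: +{a}
  A via A→c S A: +{c}
  B via B→a: +{a}
  B via B→b: +{b}
  B via B→d c: +{d}
  S via S→B A c: +{a,b,d}
  FIRST[S]={a,b,d}  FIRST[A]={a,c}  FIRST[B]={a,b,d}
[2]
  A via A→B b: +{b,d}
  FIRST[S]={a,b,d}  FIRST[A]={a,b,c,d}  FIRST[B]={a,b,d}
[3] (stable)
  FIRST[S]={a,b,d}  FIRST[A]={a,b,c,d}  FIRST[B]={a,b,d}

FOLLOW iteration:
seed FOLLOW(S) with $
round 1:
  A→B b: FOLLOW(B) ⊇ FIRST(b) = {b}; new: +{b}
  A→c S A: FOLLOW(S) ⊇ FIRST(A) = {a,b,c,d}; new: +{a,b,c,d}
  S→B A c: FOLLOW(B) ⊇ FIRST(A) = {a,b,c,d}; new: +{a,c,d}
  S→B A c: FOLLOW(A) ⊇ FIRST(c) = {c}; new: +{c}
  FOLLOW(S)={$,a,b,c,d}  FOLLOW(A)={c}  FOLLOW(B)={a,b,c,d}
round 2: (no change)
  FOLLOW(S)={$,a,b,c,d}  FOLLOW(A)={c}  FOLLOW(B)={a,b,c,d}

FOLLOW(S) = ["$", "a", "b", "c", "d"]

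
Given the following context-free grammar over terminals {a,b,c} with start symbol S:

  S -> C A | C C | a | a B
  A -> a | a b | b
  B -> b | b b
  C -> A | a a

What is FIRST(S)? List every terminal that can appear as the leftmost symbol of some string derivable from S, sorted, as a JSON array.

FIRST iteration:
iter 1:
  A via A→a: +{a}
  A via A→b: +{b}
  B via B→b: +{b}
  C via C→A: +{a,b}
  S via S→C A: +{a,b}
  FIRST[S]={a,b}  FIRST[A]={a,b}  FIRST[B]={b}  FIRST[C]={a,b}
iter 2: — fixpoint
  FIRST[S]={a,b}  FIRST[A]={a,b}  FIRST[B]={b}  FIRST[C]={a,b}

FIRST(S) = ["a", "b"]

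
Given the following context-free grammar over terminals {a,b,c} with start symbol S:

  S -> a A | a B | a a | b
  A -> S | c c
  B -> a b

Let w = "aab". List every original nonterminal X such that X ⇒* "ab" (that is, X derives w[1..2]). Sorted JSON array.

CNF form of G:
  S -> T0 A | T0 B | T0 T0 | b
  A -> T0 A | T0 B | T0 T0 | T1 T1 | b
  B -> T0 T2
  T0 -> a
  T1 -> c
  T2 -> b

Fill CYK table bottom-up (cells [i..j] with 1 ≤ i ≤ j ≤ 2 only):
  T[1,1] 'a' = {T0}  orig:{}
  T[2,2] 'b' = {A,S,T2}  orig:{A,S}
  T[1,2] 'ab' = {A,B,S}

Original NTs in T[1,2] deriving "ab": ["A", "B", "S"]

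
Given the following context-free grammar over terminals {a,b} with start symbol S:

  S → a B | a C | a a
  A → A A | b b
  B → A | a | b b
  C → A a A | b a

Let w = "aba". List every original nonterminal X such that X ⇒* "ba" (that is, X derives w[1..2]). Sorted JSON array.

CNF form of G:
  S -> T1 B | T1 C | T1 T1
  A -> A A | T0 T0
  B -> A A | T0 T0 | a
  C -> A X2 | T0 T1
  T0 -> b
  T1 -> a
  X2 -> T1 A

CYK fill — only the sub-triangle for w[1..2]:
  cell(1,1) b: {T0}  orig:{}
  cell(2,2) a: {B,T1}  orig:{B}
  cell(1,2) ba: {C}

Original NTs in T[1,2] deriving "ba": ["C"]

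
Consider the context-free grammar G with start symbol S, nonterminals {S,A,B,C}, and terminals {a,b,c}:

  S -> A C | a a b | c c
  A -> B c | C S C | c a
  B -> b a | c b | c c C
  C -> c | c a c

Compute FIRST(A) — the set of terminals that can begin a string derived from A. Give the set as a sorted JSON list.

Compute FIRST by fixpoint:
[1]
  A via A→c a: +{c}
  B via B→b a: +{b}
  B via B→c b: +{c}
  C via C→c: +{c}
  S via S→A C: +{c}
  S via S→a a b: +{a}
  S: {a,c}  A: {c}  B: {b,c}  C: {c}
[2]
  A via A→B c: +{b}
  S via S→A C: +{b}
  S: {a,b,c}  A: {b,c}  B: {b,c}  C: {c}
[3] done
  S: {a,b,c}  A: {b,c}  B: {b,c}  C: {c}

FIRST(A) = ["b", "c"]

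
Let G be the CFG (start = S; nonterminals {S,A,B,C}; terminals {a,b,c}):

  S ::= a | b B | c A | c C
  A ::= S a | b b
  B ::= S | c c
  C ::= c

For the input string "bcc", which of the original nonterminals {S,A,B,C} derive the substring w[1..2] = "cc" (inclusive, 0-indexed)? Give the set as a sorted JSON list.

Convert to CNF:
  S -> T1 B | T2 A | T2 C | a
  A -> S T0 | T1 T1
  B -> T1 B | T2 A | T2 C | T2 T2 | a
  C -> c
  T0 -> a
  T1 -> b
  T2 -> c

Fill CYK table bottom-up, restricted to cells inside w[1..2]:
  cell(1,1) c: {C,T2}  orig:{C}
  cell(2,2) c: {C,T2}  orig:{C}
  cell(1,2) cc: {B,S}

Original NTs in T[1,2] deriving "cc": ["B", "S"]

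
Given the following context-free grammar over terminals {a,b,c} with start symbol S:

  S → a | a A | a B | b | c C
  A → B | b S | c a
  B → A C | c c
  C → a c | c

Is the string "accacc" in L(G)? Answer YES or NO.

CNF form of G:
  S -> T1 C | T2 A | T2 B | a | b
  A -> A C | T0 S | T1 T1 | T1 T2
  B -> A C | T1 T1
  C -> T2 T1 | c
  T0 -> b
  T1 -> c
  T2 -> a

CYK table (by increasing span):
  T[0,0] 'a' = {S,T2}  orig:{S}
  T[1,1] 'c' = {C,T1}  orig:{C}
  T[2,2] 'c' = {C,T1}  orig:{C}
  T[3,3] 'a' = {S,T2}  orig:{S}
  T[4,4] 'c' = {C,T1}  orig:{C}
  T[5,5] 'c' = {C,T1}  orig:{C}
  T[0,1] 'ac' = {C}
  T[1,2] 'cc' = {A,B,S}
  T[2,3] 'ca' = {A}
  T[3,4] 'ac' = {C}
  T[4,5] 'cc' = {A,B,S}
  T[0,2] 'acc' = {S}
  T[1,3] 'cca' = ∅
  T[2,4] 'cac' = {A,B,S}
  T[3,5] 'acc' = {S}
  T[0,3] 'acca' = ∅
  T[1,4] 'ccac' = {A,B}
  T[2,5] 'cacc' = {A,B}
  T[0,4] 'accac' = {S}
  T[1,5] 'ccacc' = {A,B}
  T[0,5] 'accacc' = {S}

S ∈ T[0,5] ⇒ YES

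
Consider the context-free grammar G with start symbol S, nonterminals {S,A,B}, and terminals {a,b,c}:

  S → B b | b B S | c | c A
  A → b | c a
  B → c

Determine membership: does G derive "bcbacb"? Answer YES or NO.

Convert to CNF:
  S -> B T2 | T0 A | T2 X3 | c
  A -> T0 T1 | b
  B -> c
  T0 -> c
  T1 -> a
  T2 -> b
  X3 -> B S

CYK fill:
  cell(0,0) b: {A,T2}  orig:{A}
  cell(1,1) c: {B,S,T0}  orig:{B,S}
  cell(2,2) b: {A,T2}  orig:{A}
  cell(3,3) a: {T1}  orig:{}
  cell(4,4) c: {B,S,T0}  orig:{B,S}
  cell(5,5) b: {A,T2}  orig:{A}
  cell(0,1) bc: ∅
  cell(1,2) cb: {S}
  cell(2,3) ba: ∅
  cell(3,4) ac: ∅
  cell(4,5) cb: {S}
  cell(0,2) bcb: ∅
  cell(1,3) cba: ∅
  cell(2,4) bac: ∅
  cell(3,5) acb: ∅
  cell(0,3) bcba: ∅
  cell(1,4) cbac: ∅
  cell(2,5) bacb: ∅
  cell(0,4) bcbac: ∅
  cell(1,5) cbacb: ∅
  cell(0,5) bcbacb: ∅

S ∉ T[0,5] ⇒ NO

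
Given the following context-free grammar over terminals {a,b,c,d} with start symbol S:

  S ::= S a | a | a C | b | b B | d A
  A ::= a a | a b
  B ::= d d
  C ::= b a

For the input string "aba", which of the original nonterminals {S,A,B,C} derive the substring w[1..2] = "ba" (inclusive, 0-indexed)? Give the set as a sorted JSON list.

CNF form of G:
  S -> S T0 | T0 C | T1 B | T2 A | a | b
  A -> T0 T0 | T0 T1
  B -> T2 T2
  C -> T1 T0
  T0 -> a
  T1 -> b
  T2 -> d

CYK fill — only the sub-triangle for w[1..2]:
  T[1,1] 'b' = {S,T1}  orig:{S}
  T[2,2] 'a' = {S,T0}  orig:{S}
  T[1,2] 'ba' = {C,S}

Original NTs in T[1,2] deriving "ba": ["C", "S"]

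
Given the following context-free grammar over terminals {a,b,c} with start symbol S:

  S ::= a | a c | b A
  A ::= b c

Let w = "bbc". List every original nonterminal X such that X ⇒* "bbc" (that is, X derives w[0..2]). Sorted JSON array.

Convert to CNF:
  S -> T0 A | T2 T1 | a
  A -> T0 T1
  T0 -> b
  T1 -> c
  T2 -> a

CYK fill, restricted to cells inside w[0..2]:
  [0..0]={T0}  "b"  orig:{}
  [1..1]={T0}  "b"  orig:{}
  [2..2]={T1}  "c"  orig:{}
  [0..1]=∅  "bb"
  [1..2]={A}  "bc"
  [0..2]={S}  "bbc"

Original NTs in T[0,2] deriving "bbc": ["S"]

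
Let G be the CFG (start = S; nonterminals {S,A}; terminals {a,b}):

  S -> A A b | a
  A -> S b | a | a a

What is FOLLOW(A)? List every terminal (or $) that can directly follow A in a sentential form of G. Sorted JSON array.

FIRST sets, iterate to fixpoint:
iter 1:
  A via A→a: +{a}
  S via S→A A b: +{a}
  FIRST[S]={a}  FIRST[A]={a}
iter 2: — fixpoint
  FIRST[S]={a}  FIRST[A]={a}

Compute FOLLOW by fixpoint:
seed FOLLOW(S) with $
[1]
  A→S b: FOLLOW(S) ⊇ FIRST(b) = {b}; new: +{b}
  S→A A b: FOLLOW(A) ⊇ FIRST(A) = {a}; new: +{a}
  S→A A b: FOLLOW(A) ⊇ FIRST(b) = {b}; new: +{b}
  FOLLOW[S]={$,b}  FOLLOW[A]={a,b}
[2] (stable)
  FOLLOW[S]={$,b}  FOLLOW[A]={a,b}

FOLLOW(A) = ["a", "b"]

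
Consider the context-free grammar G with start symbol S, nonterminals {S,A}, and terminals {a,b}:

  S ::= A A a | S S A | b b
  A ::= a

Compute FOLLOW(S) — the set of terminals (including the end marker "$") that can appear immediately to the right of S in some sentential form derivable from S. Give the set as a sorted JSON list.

Compute FIRST by fixpoint:
[1]
  A via A→a: +{a}
  S via S→A A a: +{a}
  S via S→b b: +{b}
  FIRST(S)={a,b}  FIRST(A)={a}
[2] — fixpoint
  FIRST(S)={a,b}  FIRST(A)={a}

FOLLOW sets:
initialize: $ ∈ FOLLOW(S)
[1]
  S→A A a: FOLLOW(A) ⊇ FIRST(A) = {a}; new: +{a}
  S→S S A: FOLLOW(S) ⊇ FIRST(S) = {a,b}; new: +{a,b}
  S→S S A: FOLLOW(A) ⊇ FOLLOW(S) ⊇ {$,a,b}; new: +{$,b}
  FOLLOW[S]={$,a,b}  FOLLOW[A]={$,a,b}
[2] — fixpoint
  FOLLOW[S]={$,a,b}  FOLLOW[A]={$,a,b}

FOLLOW(S) = ["$", "a", "b"]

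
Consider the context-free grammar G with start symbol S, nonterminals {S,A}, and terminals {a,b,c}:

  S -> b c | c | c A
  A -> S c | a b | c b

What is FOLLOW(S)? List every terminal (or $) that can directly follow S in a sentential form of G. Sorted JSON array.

FIRST sets, iterate to fixpoint:
pass 1:
  A via A→a b: +{a}
  A via A→c b: +{c}
  S via S→b c: +{b}
  S via S→c: +{c}
  S: {b,c}  A: {a,c}
pass 2:
  A via A→S c: +{b}
  S: {b,c}  A: {a,b,c}
pass 3: (no change)
  S: {b,c}  A: {a,b,c}

FOLLOW iteration:
FOLLOW(S) := {$}
[1]
  A→S c: FOLLOW(S) ⊇ FIRST(c) = {c}; new: +{c}
  S→c A: FOLLOW(A) ⊇ FOLLOW(S) ⊇ {$,c}; new: +{$,c}
  S: {$,c}  A: {$,c}
[2] done
  S: {$,c}  A: {$,c}

FOLLOW(S) = ["$", "c"]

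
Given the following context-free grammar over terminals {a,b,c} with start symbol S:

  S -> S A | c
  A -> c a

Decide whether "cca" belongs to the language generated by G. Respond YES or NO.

Convert to CNF:
  S -> S A | c
  A -> T0 T1
  T0 -> c
  T1 -> a

CYK fill:
  cell(0,0) c: {S,T0}  orig:{S}
  cell(1,1) c: {S,T0}  orig:{S}
  cell(2,2) a: {T1}  orig:{}
  cell(0,1) cc: ∅
  cell(1,2) ca: {A}
  cell(0,2) cca: {S}

S ∈ T[0,2] ⇒ YES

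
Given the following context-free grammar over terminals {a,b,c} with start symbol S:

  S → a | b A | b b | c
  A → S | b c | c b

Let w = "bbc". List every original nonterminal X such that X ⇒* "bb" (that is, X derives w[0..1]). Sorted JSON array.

CNF form of G:
  S -> T0 A | T0 T0 | a | c
  A -> T0 A | T0 T0 | T0 T1 | T1 T0 | a | c
  T0 -> b
  T1 -> c

Fill CYK table bottom-up (cells [i..j] with 0 ≤ i ≤ j ≤ 1 only):
  [0..0]={T0}  "b"  orig:{}
  [1..1]={T0}  "b"  orig:{}
  [0..1]={A,S}  "bb"

Original NTs in T[0,1] deriving "bb": ["A", "S"]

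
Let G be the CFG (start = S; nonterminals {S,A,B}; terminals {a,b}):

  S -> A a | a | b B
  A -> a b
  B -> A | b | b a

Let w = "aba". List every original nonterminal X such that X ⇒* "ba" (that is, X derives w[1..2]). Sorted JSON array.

Convert to CNF:
  S -> A T0 | T1 B | a
  A -> T0 T1
  B -> T0 T1 | T1 T0 | b
  T0 -> a
  T1 -> b

CYK fill — only the sub-triangle for w[1..2]:
  cell(1,1) b: {B,T1}  orig:{B}
  cell(2,2) a: {S,T0}  orig:{S}
  cell(1,2) ba: {B}

Original NTs in T[1,2] deriving "ba": ["B"]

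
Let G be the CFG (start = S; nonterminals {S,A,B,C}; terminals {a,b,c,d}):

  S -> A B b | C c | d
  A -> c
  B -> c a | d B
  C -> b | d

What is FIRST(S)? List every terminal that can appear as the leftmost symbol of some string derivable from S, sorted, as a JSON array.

Compute FIRST by fixpoint:
round 1:
  A via A→c: +{c}
  B via B→c a: +{c}
  B via B→d B: +{d}
  C via C→b: +{b}
  C via C→d: +{d}
  S via S→A B b: +{c}
  S via S→C c: +{b,d}
  FIRST(S)={b,c,d}  FIRST(A)={c}  FIRST(B)={c,d}  FIRST(C)={b,d}
round 2: (no change)
  FIRST(S)={b,c,d}  FIRST(A)={c}  FIRST(B)={c,d}  FIRST(C)={b,d}

FIRST(S) = ["b", "c", "d"]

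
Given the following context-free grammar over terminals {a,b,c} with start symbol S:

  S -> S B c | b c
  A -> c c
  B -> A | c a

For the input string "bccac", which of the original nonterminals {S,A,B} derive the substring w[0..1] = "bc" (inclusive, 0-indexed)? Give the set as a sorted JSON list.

Convert to CNF:
  S -> S X3 | T2 T0
  A -> T0 T0
  B -> T0 T0 | T0 T1
  T0 -> c
  T1 -> a
  T2 -> b
  X3 -> B T0

CYK fill (cells [i..j] with 0 ≤ i ≤ j ≤ 1 only):
  T[0,0] 'b' = {T2}  orig:{}
  T[1,1] 'c' = {T0}  orig:{}
  T[0,1] 'bc' = {S}

Original NTs in T[0,1] deriving "bc": ["S"]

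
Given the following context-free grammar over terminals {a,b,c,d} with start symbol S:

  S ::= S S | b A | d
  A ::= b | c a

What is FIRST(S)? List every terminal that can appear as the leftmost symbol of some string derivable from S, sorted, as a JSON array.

FIRST sets, iterate to fixpoint:
pass 1:
  A via A→b: +{b}
  A via A→c a: +{c}
  S via S→b A: +{b}
  S via S→d: +{d}
  S: {b,d}  A: {b,c}
pass 2: (no change)
  S: {b,d}  A: {b,c}

FIRST(S) = ["b", "d"]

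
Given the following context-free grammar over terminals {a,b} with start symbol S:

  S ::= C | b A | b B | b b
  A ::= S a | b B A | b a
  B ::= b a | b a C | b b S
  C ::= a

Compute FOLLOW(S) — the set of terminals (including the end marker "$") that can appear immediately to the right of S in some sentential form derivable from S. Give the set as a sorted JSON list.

FIRST iteration:
round 1:
  A via A→b B A: +{b}
  B via B→b a: +{b}
  C via C→a: +{a}
  S via S→C: +{a}
  S via S→b A: +{b}
  FIRST(S)={a,b}  FIRST(A)={b}  FIRST(B)={b}  FIRST(C)={a}
round 2:
  A via A→S a: +{a}
  FIRST(S)={a,b}  FIRST(A)={a,b}  FIRST(B)={b}  FIRST(C)={a}
round 3: (stable)
  FIRST(S)={a,b}  FIRST(A)={a,b}  FIRST(B)={b}  FIRST(C)={a}

FOLLOW iteration:
seed FOLLOW(S) with $
round 1:
  A→S a: FOLLOW(S) ⊇ FIRST(a) = {a}; new: +{a}
  A→b B A: FOLLOW(B) ⊇ FIRST(A) = {a,b}; new: +{a,b}
  B→b a C: FOLLOW(C) ⊇ FOLLOW(B) ⊇ {a,b}; new: +{a,b}
  B→b b S: FOLLOW(S) ⊇ FOLLOW(B) ⊇ {a,b}; new: +{b}
  S→C: FOLLOW(C) ⊇ FOLLOW(S) ⊇ {$,a,b}; new: +{$}
  S→b A: FOLLOW(A) ⊇ FOLLOW(S) ⊇ {$,a,b}; new: +{$,a,b}
  S→b B: FOLLOW(B) ⊇ FOLLOW(S) ⊇ {$,a,b}; new: +{$}
  FOLLOW(S)={$,a,b}  FOLLOW(A)={$,a,b}  FOLLOW(B)={$,a,b}  FOLLOW(C)={$,a,b}
round 2: (no change)
  FOLLOW(S)={$,a,b}  FOLLOW(A)={$,a,b}  FOLLOW(B)={$,a,b}  FOLLOW(C)={$,a,b}

FOLLOW(S) = ["$", "a", "b"]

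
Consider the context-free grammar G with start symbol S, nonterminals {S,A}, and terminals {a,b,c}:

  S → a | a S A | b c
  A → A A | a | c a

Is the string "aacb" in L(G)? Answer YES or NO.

CNF form of G:
  S -> T1 X3 | T2 T0 | a
  A -> A A | T0 T1 | a
  T0 -> c
  T1 -> a
  T2 -> b
  X3 -> S A

CYK table (by increasing span):
  [0..0]={A,S,T1}  "a"  orig:{A,S}
  [1..1]={A,S,T1}  "a"  orig:{A,S}
  [2..2]={T0}  "c"  orig:{}
  [3..3]={T2}  "b"  orig:{}
  [0..1]={A,X3}  "aa"  orig:{A}
  [1..2]=∅  "ac"
  [2..3]=∅  "cb"
  [0..2]=∅  "aac"
  [1..3]=∅  "acb"
  [0..3]=∅  "aacb"

S ∉ T[0,3] ⇒ NO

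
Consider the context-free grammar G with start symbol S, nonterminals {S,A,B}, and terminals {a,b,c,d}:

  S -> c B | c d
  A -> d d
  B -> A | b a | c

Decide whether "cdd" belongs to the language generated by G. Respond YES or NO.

CNF form of G:
  S -> T3 B | T3 T0
  A -> T0 T0
  B -> T0 T0 | T1 T2 | c
  T0 -> d
  T1 -> b
  T2 -> a
  T3 -> c

CYK table (by increasing span):
  [0..0]={B,T3}  "c"  orig:{B}
  [1..1]={T0}  "d"  orig:{}
  [2..2]={T0}  "d"  orig:{}
  [0..1]={S}  "cd"
  [1..2]={A,B}  "dd"
  [0..2]={S}  "cdd"

S ∈ T[0,2] ⇒ YES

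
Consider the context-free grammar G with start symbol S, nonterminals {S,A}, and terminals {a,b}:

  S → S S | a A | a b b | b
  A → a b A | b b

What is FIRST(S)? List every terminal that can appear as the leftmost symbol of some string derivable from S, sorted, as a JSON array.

FIRST sets, iterate to fixpoint:
pass 1:
  A via A→a b A: +{a}
  A via A→b b: +{b}
  S via S→a A: +{a}
  S via S→b: +{b}
  FIRST(S)={a,b}  FIRST(A)={a,b}
pass 2: (stable)
  FIRST(S)={a,b}  FIRST(A)={a,b}

FIRST(S) = ["a", "b"]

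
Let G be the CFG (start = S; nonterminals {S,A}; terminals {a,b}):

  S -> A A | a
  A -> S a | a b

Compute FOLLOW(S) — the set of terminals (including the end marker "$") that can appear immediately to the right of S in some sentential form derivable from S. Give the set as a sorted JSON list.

FIRST sets, iterate to fixpoint:
round 1:
  A via A→a b: +{a}
  S via S→A A: +{a}
  FIRST[S]={a}  FIRST[A]={a}
round 2: — fixpoint
  FIRST[S]={a}  FIRST[A]={a}

Compute FOLLOW by fixpoint:
seed FOLLOW(S) with $
round 1:
  A→S a: FOLLOW(S) ⊇ FIRST(a) = {a}; new: +{a}
  S→A A: FOLLOW(A) ⊇ FIRST(A) = {a}; new: +{a}
  S→A A: FOLLOW(A) ⊇ FOLLOW(S) ⊇ {$,a}; new: +{$}
  FOLLOW[S]={$,a}  FOLLOW[A]={$,a}
round 2: done
  FOLLOW[S]={$,a}  FOLLOW[A]={$,a}

FOLLOW(S) = ["$", "a"]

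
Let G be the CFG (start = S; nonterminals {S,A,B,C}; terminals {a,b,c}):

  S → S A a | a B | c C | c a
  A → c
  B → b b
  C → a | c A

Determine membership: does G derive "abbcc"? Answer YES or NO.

CNF form of G:
  S -> S X3 | T1 C | T1 T2 | T2 B
  A -> c
  B -> T0 T0
  C -> T1 A | a
  T0 -> b
  T1 -> c
  T2 -> a
  X3 -> A T2

CYK fill:
  T[0,0] 'a' = {C,T2}  orig:{C}
  T[1,1] 'b' = {T0}  orig:{}
  T[2,2] 'b' = {T0}  orig:{}
  T[3,3] 'c' = {A,T1}  orig:{A}
  T[4,4] 'c' = {A,T1}  orig:{A}
  T[0,1] 'ab' = ∅
  T[1,2] 'bb' = {B}
  T[2,3] 'bc' = ∅
  T[3,4] 'cc' = {C}
  T[0,2] 'abb' = {S}
  T[1,3] 'bbc' = ∅
  T[2,4] 'bcc' = ∅
  T[0,3] 'abbc' = ∅
  T[1,4] 'bbcc' = ∅
  T[0,4] 'abbcc' = ∅

S ∉ T[0,4] ⇒ NO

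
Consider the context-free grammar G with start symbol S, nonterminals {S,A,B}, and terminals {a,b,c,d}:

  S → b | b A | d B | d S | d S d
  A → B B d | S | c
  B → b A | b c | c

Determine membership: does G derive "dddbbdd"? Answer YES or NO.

Convert to CNF:
  S -> T0 B | T0 S | T0 X5 | T1 A | b
  A -> B X3 | T0 B | T0 S | T0 X4 | T1 A | b | c
  B -> T1 A | T1 T2 | c
  T0 -> d
  T1 -> b
  T2 -> c
  X3 -> B T0
  X4 -> S T0
  X5 -> S T0

CYK table (by increasing span):
  T[0,0] 'd' = {T0}  orig:{}
  T[1,1] 'd' = {T0}  orig:{}
  T[2,2] 'd' = {T0}  orig:{}
  T[3,3] 'b' = {A,S,T1}  orig:{A,S}
  T[4,4] 'b' = {A,S,T1}  orig:{A,S}
  T[5,5] 'd' = {T0}  orig:{}
  T[6,6] 'd' = {T0}  orig:{}
  T[0,1] 'dd' = ∅
  T[1,2] 'dd' = ∅
  T[2,3] 'db' = {A,S}
  T[3,4] 'bb' = {A,B,S}
  T[4,5] 'bd' = {X4,X5}  orig:{}
  T[5,6] 'dd' = ∅
  T[0,2] 'ddd' = ∅
  T[1,3] 'ddb' = {A,S}
  T[2,4] 'dbb' = {A,S}
  T[3,5] 'bbd' = {X3,X4,X5}  orig:{}
  T[4,6] 'bdd' = ∅
  T[0,3] 'dddb' = {A,S}
  T[1,4] 'ddbb' = {A,S}
  T[2,5] 'dbbd' = {A,S,X4,X5}  orig:{A,S}
  T[3,6] 'bbdd' = ∅
  T[0,4] 'dddbb' = {A,S}
  T[1,5] 'ddbbd' = {A,S,X4,X5}  orig:{A,S}
  T[2,6] 'dbbdd' = {X4,X5}  orig:{}
  T[0,5] 'dddbbd' = {A,S,X4,X5}  orig:{A,S}
  T[1,6] 'ddbbdd' = {A,S,X4,X5}  orig:{A,S}
  T[0,6] 'dddbbdd' = {A,S,X4,X5}  orig:{A,S}

S ∈ T[0,6] ⇒ YES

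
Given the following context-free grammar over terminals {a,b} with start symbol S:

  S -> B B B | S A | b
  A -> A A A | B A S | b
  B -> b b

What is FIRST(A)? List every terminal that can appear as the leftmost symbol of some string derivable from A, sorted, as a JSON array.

FIRST sets, iterate to fixpoint:
iter 1:
  A via A→b: +{b}
  B via B→b b: +{b}
  S via S→B B B: +{b}
  FIRST(S)={b}  FIRST(A)={b}  FIRST(B)={b}
iter 2: (stable)
  FIRST(S)={b}  FIRST(A)={b}  FIRST(B)={b}

FIRST(A) = ["b"]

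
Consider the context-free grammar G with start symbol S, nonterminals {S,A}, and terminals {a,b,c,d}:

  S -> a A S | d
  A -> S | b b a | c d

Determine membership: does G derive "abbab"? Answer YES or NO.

CNF form of G:
  S -> T0 X6 | d
  A -> T0 X4 | T1 X5 | T2 T3 | d
  T0 -> a
  T1 -> b
  T2 -> c
  T3 -> d
  X4 -> A S
  X5 -> T1 T0
  X6 -> A S

CYK fill:
  cell(0,0) a: {T0}  orig:{}
  cell(1,1) b: {T1}  orig:{}
  cell(2,2) b: {T1}  orig:{}
  cell(3,3) a: {T0}  orig:{}
  cell(4,4) b: {T1}  orig:{}
  cell(0,1) ab: ∅
  cell(1,2) bb: ∅
  cell(2,3) ba: {X5}  orig:{}
  cell(3,4) ab: ∅
  cell(0,2) abb: ∅
  cell(1,3) bba: {A}
  cell(2,4) bab: ∅
  cell(0,3) abba: ∅
  cell(1,4) bbab: ∅
  cell(0,4) abbab: ∅

S ∉ T[0,4] ⇒ NO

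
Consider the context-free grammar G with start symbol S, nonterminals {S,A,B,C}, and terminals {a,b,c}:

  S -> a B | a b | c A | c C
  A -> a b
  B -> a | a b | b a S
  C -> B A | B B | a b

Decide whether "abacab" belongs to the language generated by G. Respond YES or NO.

Convert to CNF:
  S -> T0 B | T0 T1 | T2 A | T2 C
  A -> T0 T1
  B -> T0 T1 | T1 X3 | a
  C -> B A | B B | T0 T1
  T0 -> a
  T1 -> b
  T2 -> c
  X3 -> T0 S

CYK table (by increasing span):
  cell(0,0) a: {B,T0}  orig:{B}
  cell(1,1) b: {T1}  orig:{}
  cell(2,2) a: {B,T0}  orig:{B}
  cell(3,3) c: {T2}  orig:{}
  cell(4,4) a: {B,T0}  orig:{B}
  cell(5,5) b: {T1}  orig:{}
  cell(0,1) ab: {A,B,C,S}
  cell(1,2) ba: ∅
  cell(2,3) ac: ∅
  cell(3,4) ca: ∅
  cell(4,5) ab: {A,B,C,S}
  cell(0,2) aba: {C}
  cell(1,3) bac: ∅
  cell(2,4) aca: ∅
  cell(3,5) cab: {S}
  cell(0,3) abac: ∅
  cell(1,4) baca: ∅
  cell(2,5) acab: {X3}  orig:{}
  cell(0,4) abaca: ∅
  cell(1,5) bacab: {B}
  cell(0,5) abacab: {C,S}

S ∈ T[0,5] ⇒ YES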